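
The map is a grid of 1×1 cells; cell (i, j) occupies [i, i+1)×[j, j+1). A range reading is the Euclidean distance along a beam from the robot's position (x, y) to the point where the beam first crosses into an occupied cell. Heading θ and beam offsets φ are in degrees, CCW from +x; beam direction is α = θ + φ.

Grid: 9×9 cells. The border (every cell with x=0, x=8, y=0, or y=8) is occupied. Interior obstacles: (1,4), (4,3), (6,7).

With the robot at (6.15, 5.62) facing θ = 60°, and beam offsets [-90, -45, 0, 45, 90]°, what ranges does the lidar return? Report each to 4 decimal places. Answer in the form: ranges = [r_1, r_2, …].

ranges = [2.1362, 1.9153, 1.5935, 2.4640, 4.7600]

beam 1: φ=-90°, α=330°
  direction (0.8660, -0.5000); cell (6,5); t to first gridline: x 0.9815, y 1.2400 (then +1.1547 / +2.0000)
    (7,5) via x @ 0.9815
    (7,4) via y @ 1.2400
    (8,4) via x @ 2.1362  # hit
  → r_1 = 2.1362
beam 2: φ=-45°, α=15°
  direction (0.9659, 0.2588); cell (6,5); t to first gridline: x 0.8800, y 1.4682 (then +1.0353 / +3.8637)
    (7,5) via x @ 0.8800
    (7,6) via y @ 1.4682
    (8,6) via x @ 1.9153  # hit
  → r_2 = 1.9153
beam 3: φ=0°, α=60°
  direction (0.5000, 0.8660); cell (6,5); t to first gridline: x 1.7000, y 0.4388 (then +2.0000 / +1.1547)
    (6,6) via y @ 0.4388
    (6,7) via y @ 1.5935  # hit
  → r_3 = 1.5935
beam 4: φ=45°, α=105°
  direction (-0.2588, 0.9659); cell (6,5); t to first gridline: x 0.5796, y 0.3934 (then +3.8637 / +1.0353)
    (6,6) via y @ 0.3934
    (5,6) via x @ 0.5796
    (5,7) via y @ 1.4287
    (5,8) via y @ 2.4640  # hit
  → r_4 = 2.4640
beam 5: φ=90°, α=150°
  direction (-0.8660, 0.5000); cell (6,5); t to first gridline: x 0.1732, y 0.7600 (then +1.1547 / +2.0000)
    (5,5) via x @ 0.1732
    (5,6) via y @ 0.7600
    (4,6) via x @ 1.3279
    (3,6) via x @ 2.4826
    (3,7) via y @ 2.7600
    (2,7) via x @ 3.6373
    (2,8) via y @ 4.7600  # hit
  → r_5 = 4.7600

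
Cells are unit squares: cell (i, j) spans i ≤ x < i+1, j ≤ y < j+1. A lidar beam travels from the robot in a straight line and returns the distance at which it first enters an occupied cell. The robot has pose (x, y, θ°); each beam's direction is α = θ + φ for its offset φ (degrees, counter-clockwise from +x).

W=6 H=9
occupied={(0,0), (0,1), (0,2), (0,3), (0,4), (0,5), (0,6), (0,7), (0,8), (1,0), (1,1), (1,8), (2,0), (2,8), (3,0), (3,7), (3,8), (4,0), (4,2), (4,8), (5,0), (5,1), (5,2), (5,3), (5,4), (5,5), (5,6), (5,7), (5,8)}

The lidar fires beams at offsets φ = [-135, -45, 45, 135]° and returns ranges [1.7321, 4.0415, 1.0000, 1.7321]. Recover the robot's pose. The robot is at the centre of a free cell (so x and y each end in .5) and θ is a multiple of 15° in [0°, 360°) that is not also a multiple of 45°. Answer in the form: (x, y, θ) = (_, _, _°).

Enumerate (i+0.5, j+0.5, θ) over the 25 free cells and 16 admissible headings. For each, cast all 4 beams and compare to the given ranges.
  (1.5, 3.5, 60°): beam 1 = 1.5529 ≠ 1.7321 ✗
  (2.5, 4.5, 255°): beam 1 = 3.0000 ≠ 1.7321 ✗
  (4.5, 5.5, 150°): beam 1 = 0.5176 ≠ 1.7321 ✗
  (3.5, 6.5, 240°): beam 1 = 0.5176 ≠ 1.7321 ✗
  …
  (2.5, 6.5, 345°): r_1=1.7321, r_2=4.0415, r_3=1.0000, r_4=1.7321 — all match ✓
Unique over the lattice → pose = (2.5, 6.5, 345°).

(x, y, θ) = (2.5, 6.5, 345°)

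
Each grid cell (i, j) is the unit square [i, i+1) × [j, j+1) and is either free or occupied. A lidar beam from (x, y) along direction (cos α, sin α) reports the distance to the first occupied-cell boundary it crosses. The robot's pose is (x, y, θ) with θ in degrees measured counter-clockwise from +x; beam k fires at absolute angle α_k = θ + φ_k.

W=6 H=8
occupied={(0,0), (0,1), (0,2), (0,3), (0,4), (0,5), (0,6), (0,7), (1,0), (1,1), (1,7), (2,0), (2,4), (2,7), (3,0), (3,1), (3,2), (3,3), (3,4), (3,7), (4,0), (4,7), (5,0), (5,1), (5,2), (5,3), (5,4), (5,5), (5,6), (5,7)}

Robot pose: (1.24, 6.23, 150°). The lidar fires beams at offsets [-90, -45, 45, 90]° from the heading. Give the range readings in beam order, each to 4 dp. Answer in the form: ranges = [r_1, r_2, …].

ranges = [0.8891, 0.7972, 0.2485, 0.4800]

beam 1: φ=-90°, α=60°
  d=(0.5000,0.8660)  start (1,6)  tX=1.5200 tY=0.8891  stride 1/|dx|=2.0000 1/|dy|=1.1547
    cross y-line → (1,7), t=0.8891 (wall)
  → r_1 = 0.8891
beam 2: φ=-45°, α=105°
  d=(-0.2588,0.9659)  start (1,6)  tX=0.9273 tY=0.7972  stride 1/|dx|=3.8637 1/|dy|=1.0353
    cross y-line → (1,7), t=0.7972 (wall)
  → r_2 = 0.7972
beam 3: φ=45°, α=195°
  d=(-0.9659,-0.2588)  start (1,6)  tX=0.2485 tY=0.8887  stride 1/|dx|=1.0353 1/|dy|=3.8637
    cross x-line → (0,6), t=0.2485 (wall)
  → r_3 = 0.2485
beam 4: φ=90°, α=240°
  d=(-0.5000,-0.8660)  start (1,6)  tX=0.4800 tY=0.2656  stride 1/|dx|=2.0000 1/|dy|=1.1547
    cross y-line → (1,5), t=0.2656
    cross x-line → (0,5), t=0.4800 (wall)
  → r_4 = 0.4800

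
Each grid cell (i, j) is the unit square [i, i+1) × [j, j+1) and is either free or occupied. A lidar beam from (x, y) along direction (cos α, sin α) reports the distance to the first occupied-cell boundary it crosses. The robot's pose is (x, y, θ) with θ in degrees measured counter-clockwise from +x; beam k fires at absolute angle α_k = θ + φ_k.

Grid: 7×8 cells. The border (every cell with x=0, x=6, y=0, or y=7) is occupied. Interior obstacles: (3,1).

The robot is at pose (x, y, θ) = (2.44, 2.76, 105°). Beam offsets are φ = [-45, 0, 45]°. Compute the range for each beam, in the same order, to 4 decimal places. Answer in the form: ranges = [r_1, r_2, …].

ranges = [4.8959, 4.3896, 1.6628]

beam 1: φ=-45°, α=60°
  direction (0.5000, 0.8660); cell (2,2); t to first gridline: x 1.1200, y 0.2771 (then +2.0000 / +1.1547)
    (2,3) via y @ 0.2771
    (3,3) via x @ 1.1200
    (3,4) via y @ 1.4318
    (3,5) via y @ 2.5865
    (4,5) via x @ 3.1200
    (4,6) via y @ 3.7412
    (4,7) via y @ 4.8959  # hit
  → r_1 = 4.8959
beam 2: φ=0°, α=105°
  direction (-0.2588, 0.9659); cell (2,2); t to first gridline: x 1.7000, y 0.2485 (then +3.8637 / +1.0353)
    (2,3) via y @ 0.2485
    (2,4) via y @ 1.2837
    (1,4) via x @ 1.7000
    (1,5) via y @ 2.3190
    (1,6) via y @ 3.3543
    (1,7) via y @ 4.3896  # hit
  → r_2 = 4.3896
beam 3: φ=45°, α=150°
  direction (-0.8660, 0.5000); cell (2,2); t to first gridline: x 0.5081, y 0.4800 (then +1.1547 / +2.0000)
    (2,3) via y @ 0.4800
    (1,3) via x @ 0.5081
    (0,3) via x @ 1.6628  # hit
  → r_3 = 1.6628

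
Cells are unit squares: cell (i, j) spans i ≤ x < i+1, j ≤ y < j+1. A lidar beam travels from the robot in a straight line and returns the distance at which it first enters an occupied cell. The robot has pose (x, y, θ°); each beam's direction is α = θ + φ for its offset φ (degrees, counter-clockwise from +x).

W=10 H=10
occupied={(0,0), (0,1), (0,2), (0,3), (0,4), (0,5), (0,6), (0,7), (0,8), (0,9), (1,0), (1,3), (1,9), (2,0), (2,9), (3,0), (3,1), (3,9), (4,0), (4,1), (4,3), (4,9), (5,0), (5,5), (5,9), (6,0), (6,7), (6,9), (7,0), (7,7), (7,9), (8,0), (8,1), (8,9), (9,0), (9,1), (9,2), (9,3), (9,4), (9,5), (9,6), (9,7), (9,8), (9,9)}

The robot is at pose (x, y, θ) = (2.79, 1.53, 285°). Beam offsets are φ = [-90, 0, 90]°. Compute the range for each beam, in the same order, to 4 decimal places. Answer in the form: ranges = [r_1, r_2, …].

beam 1: φ=-90°, α=195°
  cosα=-0.9659 sinα=-0.2588 | (2,1) | tMaxX 0.8179 tMaxY 2.0478 | tΔX 1.0353 tΔY 3.8637
    t=0.8179 [x] (1,1)
    t=1.8531 [x] (0,1) — stop
  → r_1 = 1.8531
beam 2: φ=0°, α=285°
  cosα=0.2588 sinα=-0.9659 | (2,1) | tMaxX 0.8114 tMaxY 0.5487 | tΔX 3.8637 tΔY 1.0353
    t=0.5487 [y] (2,0) — stop
  → r_2 = 0.5487
beam 3: φ=90°, α=15°
  cosα=0.9659 sinα=0.2588 | (2,1) | tMaxX 0.2174 tMaxY 1.8159 | tΔX 1.0353 tΔY 3.8637
    t=0.2174 [x] (3,1) — stop
  → r_3 = 0.2174

ranges = [1.8531, 0.5487, 0.2174]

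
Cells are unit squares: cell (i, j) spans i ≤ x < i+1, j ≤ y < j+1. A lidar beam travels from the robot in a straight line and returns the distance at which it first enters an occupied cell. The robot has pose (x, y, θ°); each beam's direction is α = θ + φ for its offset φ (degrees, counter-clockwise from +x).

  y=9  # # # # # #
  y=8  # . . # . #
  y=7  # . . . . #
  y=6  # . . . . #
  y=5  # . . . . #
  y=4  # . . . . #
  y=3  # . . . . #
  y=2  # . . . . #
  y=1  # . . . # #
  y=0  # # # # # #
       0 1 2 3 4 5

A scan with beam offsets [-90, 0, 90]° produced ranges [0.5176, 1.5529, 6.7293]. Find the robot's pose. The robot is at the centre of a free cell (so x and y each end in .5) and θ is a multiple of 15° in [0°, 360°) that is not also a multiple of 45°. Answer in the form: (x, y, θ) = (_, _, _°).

Candidates: 30 free-cell centres × 16 headings = 480 poses. Raycast each; keep the one whose scan matches to 4 dp.
  (2.5, 4.5, 120°): beam 1 = 2.8868 ≠ 0.5176 ✗
  (4.5, 7.5, 255°): beam 1 = 3.6235 ≠ 0.5176 ✗
  (3.5, 7.5, 60°): beam 1 = 1.7321 ≠ 0.5176 ✗
  (3.5, 4.5, 330°): beam 1 = 4.0415 ≠ 0.5176 ✗
  …
  (2.5, 8.5, 195°): r_1=0.5176, r_2=1.5529, r_3=6.7293 — all match ✓
Unique over the lattice → pose = (2.5, 8.5, 195°).

(x, y, θ) = (2.5, 8.5, 195°)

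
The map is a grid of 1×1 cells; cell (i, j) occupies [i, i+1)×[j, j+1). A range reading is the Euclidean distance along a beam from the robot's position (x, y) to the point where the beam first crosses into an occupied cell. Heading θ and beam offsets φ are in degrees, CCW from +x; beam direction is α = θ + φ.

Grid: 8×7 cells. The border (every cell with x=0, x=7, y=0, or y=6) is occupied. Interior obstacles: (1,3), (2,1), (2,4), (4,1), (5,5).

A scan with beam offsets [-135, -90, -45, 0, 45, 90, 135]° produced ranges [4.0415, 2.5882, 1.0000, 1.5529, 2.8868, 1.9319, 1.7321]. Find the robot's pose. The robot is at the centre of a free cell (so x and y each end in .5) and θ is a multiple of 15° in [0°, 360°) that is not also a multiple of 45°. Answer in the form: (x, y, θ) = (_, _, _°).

Enumerate (i+0.5, j+0.5, θ) over the 25 free cells and 16 admissible headings. For each, cast all 7 beams and compare to the given ranges.
  (5.5, 2.5, 75°): beam 1 = 1.7321 ≠ 4.0415 ✗
  (4.5, 4.5, 195°): beam 1 = 1.0000 ≠ 4.0415 ✗
  (2.5, 5.5, 210°): beam 1 = 0.5176 ≠ 4.0415 ✗
  (2.5, 3.5, 300°): beam 1 = 0.5176 ≠ 4.0415 ✗
  (1.5, 5.5, 30°): beam 1 = 1.5529 ≠ 4.0415 ✗
  …
  (3.5, 3.5, 165°): r_1=4.0415, r_2=2.5882, r_3=1.0000, r_4=1.5529, r_5=2.8868, r_6=1.9319, r_7=1.7321 — all match ✓
Only this pose fits every beam.

(x, y, θ) = (3.5, 3.5, 165°)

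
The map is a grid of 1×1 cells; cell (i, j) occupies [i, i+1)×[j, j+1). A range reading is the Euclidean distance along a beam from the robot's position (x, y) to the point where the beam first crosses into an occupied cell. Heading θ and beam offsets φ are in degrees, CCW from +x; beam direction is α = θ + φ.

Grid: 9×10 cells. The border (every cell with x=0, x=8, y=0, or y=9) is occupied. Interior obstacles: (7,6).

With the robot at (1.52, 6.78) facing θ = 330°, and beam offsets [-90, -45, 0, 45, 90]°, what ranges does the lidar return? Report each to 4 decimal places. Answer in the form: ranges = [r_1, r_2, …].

beam 1: φ=-90°, α=240°
  d=(-0.5000,-0.8660)  start (1,6)  tX=1.0400 tY=0.9007  stride 1/|dx|=2.0000 1/|dy|=1.1547
    cross y-line → (1,5), t=0.9007
    cross x-line → (0,5), t=1.0400 (wall)
  → r_1 = 1.0400
beam 2: φ=-45°, α=285°
  d=(0.2588,-0.9659)  start (1,6)  tX=1.8546 tY=0.8075  stride 1/|dx|=3.8637 1/|dy|=1.0353
    cross y-line → (1,5), t=0.8075
    cross y-line → (1,4), t=1.8428
    cross x-line → (2,4), t=1.8546
    cross y-line → (2,3), t=2.8781
    cross y-line → (2,2), t=3.9133
    cross y-line → (2,1), t=4.9486
    cross x-line → (3,1), t=5.7183
    cross y-line → (3,0), t=5.9839 (wall)
  → r_2 = 5.9839
beam 3: φ=0°, α=330°
  d=(0.8660,-0.5000)  start (1,6)  tX=0.5543 tY=1.5600  stride 1/|dx|=1.1547 1/|dy|=2.0000
    cross x-line → (2,6), t=0.5543
    cross y-line → (2,5), t=1.5600
    cross x-line → (3,5), t=1.7090
    cross x-line → (4,5), t=2.8637
    cross y-line → (4,4), t=3.5600
    cross x-line → (5,4), t=4.0184
    cross x-line → (6,4), t=5.1731
    cross y-line → (6,3), t=5.5600
    cross x-line → (7,3), t=6.3278
    cross x-line → (8,3), t=7.4825 (wall)
  → r_3 = 7.4825
beam 4: φ=45°, α=15°
  d=(0.9659,0.2588)  start (1,6)  tX=0.4969 tY=0.8500  stride 1/|dx|=1.0353 1/|dy|=3.8637
    cross x-line → (2,6), t=0.4969
    cross y-line → (2,7), t=0.8500
    cross x-line → (3,7), t=1.5322
    cross x-line → (4,7), t=2.5675
    cross x-line → (5,7), t=3.6028
    cross x-line → (6,7), t=4.6380
    cross y-line → (6,8), t=4.7137
    cross x-line → (7,8), t=5.6733
    cross x-line → (8,8), t=6.7086 (wall)
  → r_4 = 6.7086
beam 5: φ=90°, α=60°
  d=(0.5000,0.8660)  start (1,6)  tX=0.9600 tY=0.2540  stride 1/|dx|=2.0000 1/|dy|=1.1547
    cross y-line → (1,7), t=0.2540
    cross x-line → (2,7), t=0.9600
    cross y-line → (2,8), t=1.4087
    cross y-line → (2,9), t=2.5634 (wall)
  → r_5 = 2.5634

ranges = [1.0400, 5.9839, 7.4825, 6.7086, 2.5634]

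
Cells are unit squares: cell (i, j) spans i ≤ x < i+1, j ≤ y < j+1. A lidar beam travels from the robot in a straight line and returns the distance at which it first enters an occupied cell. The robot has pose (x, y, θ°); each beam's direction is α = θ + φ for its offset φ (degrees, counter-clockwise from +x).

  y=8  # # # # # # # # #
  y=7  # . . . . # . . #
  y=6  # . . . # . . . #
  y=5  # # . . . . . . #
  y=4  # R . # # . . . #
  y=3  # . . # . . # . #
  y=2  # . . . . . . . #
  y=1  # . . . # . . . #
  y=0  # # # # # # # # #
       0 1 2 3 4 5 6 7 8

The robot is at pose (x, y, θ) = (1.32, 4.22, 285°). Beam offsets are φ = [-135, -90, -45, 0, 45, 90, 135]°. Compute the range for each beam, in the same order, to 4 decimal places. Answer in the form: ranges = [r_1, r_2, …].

ranges = [0.3695, 0.3313, 0.6400, 3.3336, 1.9399, 1.7393, 0.9007]

beam 1: φ=-135°, α=150°
  d=(-0.8660,0.5000)  start (1,4)  tX=0.3695 tY=1.5600  stride 1/|dx|=1.1547 1/|dy|=2.0000
    cross x-line → (0,4), t=0.3695 (wall)
  → r_1 = 0.3695
beam 2: φ=-90°, α=195°
  d=(-0.9659,-0.2588)  start (1,4)  tX=0.3313 tY=0.8500  stride 1/|dx|=1.0353 1/|dy|=3.8637
    cross x-line → (0,4), t=0.3313 (wall)
  → r_2 = 0.3313
beam 3: φ=-45°, α=240°
  d=(-0.5000,-0.8660)  start (1,4)  tX=0.6400 tY=0.2540  stride 1/|dx|=2.0000 1/|dy|=1.1547
    cross y-line → (1,3), t=0.2540
    cross x-line → (0,3), t=0.6400 (wall)
  → r_3 = 0.6400
beam 4: φ=0°, α=285°
  d=(0.2588,-0.9659)  start (1,4)  tX=2.6273 tY=0.2278  stride 1/|dx|=3.8637 1/|dy|=1.0353
    cross y-line → (1,3), t=0.2278
    cross y-line → (1,2), t=1.2630
    cross y-line → (1,1), t=2.2983
    cross x-line → (2,1), t=2.6273
    cross y-line → (2,0), t=3.3336 (wall)
  → r_4 = 3.3336
beam 5: φ=45°, α=330°
  d=(0.8660,-0.5000)  start (1,4)  tX=0.7852 tY=0.4400  stride 1/|dx|=1.1547 1/|dy|=2.0000
    cross y-line → (1,3), t=0.4400
    cross x-line → (2,3), t=0.7852
    cross x-line → (3,3), t=1.9399 (wall)
  → r_5 = 1.9399
beam 6: φ=90°, α=15°
  d=(0.9659,0.2588)  start (1,4)  tX=0.7040 tY=3.0137  stride 1/|dx|=1.0353 1/|dy|=3.8637
    cross x-line → (2,4), t=0.7040
    cross x-line → (3,4), t=1.7393 (wall)
  → r_6 = 1.7393
beam 7: φ=135°, α=60°
  d=(0.5000,0.8660)  start (1,4)  tX=1.3600 tY=0.9007  stride 1/|dx|=2.0000 1/|dy|=1.1547
    cross y-line → (1,5), t=0.9007 (wall)
  → r_7 = 0.9007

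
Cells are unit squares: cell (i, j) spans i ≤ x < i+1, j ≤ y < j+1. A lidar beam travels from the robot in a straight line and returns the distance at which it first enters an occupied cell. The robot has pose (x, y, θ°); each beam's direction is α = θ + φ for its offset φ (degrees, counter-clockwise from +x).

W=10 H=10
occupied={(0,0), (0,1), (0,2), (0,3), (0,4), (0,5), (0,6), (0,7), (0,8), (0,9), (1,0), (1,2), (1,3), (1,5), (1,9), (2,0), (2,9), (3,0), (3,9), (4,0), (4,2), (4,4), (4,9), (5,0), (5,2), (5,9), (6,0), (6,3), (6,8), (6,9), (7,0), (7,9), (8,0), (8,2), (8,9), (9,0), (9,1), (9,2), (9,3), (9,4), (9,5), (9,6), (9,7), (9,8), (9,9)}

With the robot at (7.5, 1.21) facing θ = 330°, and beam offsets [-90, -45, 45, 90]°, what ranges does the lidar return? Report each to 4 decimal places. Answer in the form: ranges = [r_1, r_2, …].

ranges = [0.2425, 0.2174, 1.5529, 1.0000]

beam 1: φ=-90°, α=240°
  direction (-0.5000, -0.8660); cell (7,1); t to first gridline: x 1.0000, y 0.2425 (then +2.0000 / +1.1547)
    (7,0) via y @ 0.2425  # hit
  → r_1 = 0.2425
beam 2: φ=-45°, α=285°
  direction (0.2588, -0.9659); cell (7,1); t to first gridline: x 1.9319, y 0.2174 (then +3.8637 / +1.0353)
    (7,0) via y @ 0.2174  # hit
  → r_2 = 0.2174
beam 3: φ=45°, α=15°
  direction (0.9659, 0.2588); cell (7,1); t to first gridline: x 0.5176, y 3.0523 (then +1.0353 / +3.8637)
    (8,1) via x @ 0.5176
    (9,1) via x @ 1.5529  # hit
  → r_3 = 1.5529
beam 4: φ=90°, α=60°
  direction (0.5000, 0.8660); cell (7,1); t to first gridline: x 1.0000, y 0.9122 (then +2.0000 / +1.1547)
    (7,2) via y @ 0.9122
    (8,2) via x @ 1.0000  # hit
  → r_4 = 1.0000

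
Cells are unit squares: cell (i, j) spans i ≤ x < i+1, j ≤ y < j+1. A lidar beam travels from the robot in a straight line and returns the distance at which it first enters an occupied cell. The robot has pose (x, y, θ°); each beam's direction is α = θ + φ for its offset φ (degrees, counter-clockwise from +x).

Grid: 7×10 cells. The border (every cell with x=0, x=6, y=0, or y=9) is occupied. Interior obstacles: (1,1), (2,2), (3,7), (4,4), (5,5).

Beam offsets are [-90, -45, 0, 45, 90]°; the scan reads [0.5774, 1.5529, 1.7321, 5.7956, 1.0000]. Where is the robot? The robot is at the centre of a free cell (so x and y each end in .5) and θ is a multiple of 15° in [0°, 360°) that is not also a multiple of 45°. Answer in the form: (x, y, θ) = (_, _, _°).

Enumerate (i+0.5, j+0.5, θ) over the 35 free cells and 16 admissible headings. For each, cast all 5 beams and compare to the given ranges.
  (3.5, 8.5, 285°): beam 1 = 2.5882 ≠ 0.5774 ✗
  (2.5, 5.5, 300°): beam 1 = 1.7321 ≠ 0.5774 ✗
  (3.5, 6.5, 330°): beam 1 = 5.0000 ≠ 0.5774 ✗
  …
  (2.5, 8.5, 210°): r_1=0.5774, r_2=1.5529, r_3=1.7321, r_4=5.7956, r_5=1.0000 — all match ✓
Unique over the lattice → pose = (2.5, 8.5, 210°).

(x, y, θ) = (2.5, 8.5, 210°)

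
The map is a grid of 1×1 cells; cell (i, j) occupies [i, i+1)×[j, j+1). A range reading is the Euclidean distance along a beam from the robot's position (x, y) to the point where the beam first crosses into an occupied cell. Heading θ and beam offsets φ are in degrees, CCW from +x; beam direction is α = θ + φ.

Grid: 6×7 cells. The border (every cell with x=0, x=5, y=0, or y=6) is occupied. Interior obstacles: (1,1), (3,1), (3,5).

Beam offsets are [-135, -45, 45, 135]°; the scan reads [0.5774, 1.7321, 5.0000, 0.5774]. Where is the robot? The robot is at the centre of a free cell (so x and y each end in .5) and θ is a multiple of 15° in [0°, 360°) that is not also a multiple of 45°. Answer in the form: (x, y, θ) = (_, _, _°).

(x, y, θ) = (2.5, 5.5, 255°)

Enumerate (i+0.5, j+0.5, θ) over the 17 free cells and 16 admissible headings. For each, cast all 4 beams and compare to the given ranges.
  (1.5, 3.5, 195°): beam 1 = 2.8868 ≠ 0.5774 ✗
  (3.5, 3.5, 105°): beam 1 = 1.7321 ≠ 0.5774 ✗
  (4.5, 2.5, 210°): beam 1 = 1.9319 ≠ 0.5774 ✗
  (3.5, 4.5, 240°): beam 1 = 0.5176 ≠ 0.5774 ✗
  (2.5, 2.5, 345°): beam 1 = 1.0000 ≠ 0.5774 ✗
  …
  (2.5, 5.5, 255°): r_1=0.5774, r_2=1.7321, r_3=5.0000, r_4=0.5774 — all match ✓
No second candidate reproduces the full scan.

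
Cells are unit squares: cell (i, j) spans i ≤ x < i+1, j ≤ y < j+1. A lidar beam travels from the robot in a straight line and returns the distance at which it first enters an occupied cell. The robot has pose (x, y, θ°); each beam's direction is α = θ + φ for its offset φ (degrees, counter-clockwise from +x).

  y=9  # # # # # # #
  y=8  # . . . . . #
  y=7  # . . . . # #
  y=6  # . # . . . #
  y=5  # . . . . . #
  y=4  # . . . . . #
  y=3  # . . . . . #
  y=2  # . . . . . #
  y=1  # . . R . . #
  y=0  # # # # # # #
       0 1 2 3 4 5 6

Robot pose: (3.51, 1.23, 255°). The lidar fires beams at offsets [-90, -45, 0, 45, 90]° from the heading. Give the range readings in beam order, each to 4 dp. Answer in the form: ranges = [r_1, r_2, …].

ranges = [2.5985, 0.4600, 0.2381, 0.2656, 0.8887]

beam 1: φ=-90°, α=165°
  d=(-0.9659,0.2588)  start (3,1)  tX=0.5280 tY=2.9751  stride 1/|dx|=1.0353 1/|dy|=3.8637
    cross x-line → (2,1), t=0.5280
    cross x-line → (1,1), t=1.5633
    cross x-line → (0,1), t=2.5985 (wall)
  → r_1 = 2.5985
beam 2: φ=-45°, α=210°
  d=(-0.8660,-0.5000)  start (3,1)  tX=0.5889 tY=0.4600  stride 1/|dx|=1.1547 1/|dy|=2.0000
    cross y-line → (3,0), t=0.4600 (wall)
  → r_2 = 0.4600
beam 3: φ=0°, α=255°
  d=(-0.2588,-0.9659)  start (3,1)  tX=1.9705 tY=0.2381  stride 1/|dx|=3.8637 1/|dy|=1.0353
    cross y-line → (3,0), t=0.2381 (wall)
  → r_3 = 0.2381
beam 4: φ=45°, α=300°
  d=(0.5000,-0.8660)  start (3,1)  tX=0.9800 tY=0.2656  stride 1/|dx|=2.0000 1/|dy|=1.1547
    cross y-line → (3,0), t=0.2656 (wall)
  → r_4 = 0.2656
beam 5: φ=90°, α=345°
  d=(0.9659,-0.2588)  start (3,1)  tX=0.5073 tY=0.8887  stride 1/|dx|=1.0353 1/|dy|=3.8637
    cross x-line → (4,1), t=0.5073
    cross y-line → (4,0), t=0.8887 (wall)
  → r_5 = 0.8887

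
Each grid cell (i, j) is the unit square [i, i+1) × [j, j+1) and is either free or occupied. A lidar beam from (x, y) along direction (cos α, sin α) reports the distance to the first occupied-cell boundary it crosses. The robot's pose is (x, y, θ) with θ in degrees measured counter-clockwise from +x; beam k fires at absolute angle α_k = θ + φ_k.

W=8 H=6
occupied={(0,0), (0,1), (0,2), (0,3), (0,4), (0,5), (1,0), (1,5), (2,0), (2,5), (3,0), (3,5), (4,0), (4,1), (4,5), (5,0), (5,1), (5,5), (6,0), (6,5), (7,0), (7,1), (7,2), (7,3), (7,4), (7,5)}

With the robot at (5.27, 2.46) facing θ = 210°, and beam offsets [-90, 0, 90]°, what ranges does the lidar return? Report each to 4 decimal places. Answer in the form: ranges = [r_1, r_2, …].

beam 1: φ=-90°, α=120°
  direction (-0.5000, 0.8660); cell (5,2); t to first gridline: x 0.5400, y 0.6235 (then +2.0000 / +1.1547)
    (4,2) via x @ 0.5400
    (4,3) via y @ 0.6235
    (4,4) via y @ 1.7782
    (3,4) via x @ 2.5400
    (3,5) via y @ 2.9329  # hit
  → r_1 = 2.9329
beam 2: φ=0°, α=210°
  direction (-0.8660, -0.5000); cell (5,2); t to first gridline: x 0.3118, y 0.9200 (then +1.1547 / +2.0000)
    (4,2) via x @ 0.3118
    (4,1) via y @ 0.9200  # hit
  → r_2 = 0.9200
beam 3: φ=90°, α=300°
  direction (0.5000, -0.8660); cell (5,2); t to first gridline: x 1.4600, y 0.5312 (then +2.0000 / +1.1547)
    (5,1) via y @ 0.5312  # hit
  → r_3 = 0.5312

ranges = [2.9329, 0.9200, 0.5312]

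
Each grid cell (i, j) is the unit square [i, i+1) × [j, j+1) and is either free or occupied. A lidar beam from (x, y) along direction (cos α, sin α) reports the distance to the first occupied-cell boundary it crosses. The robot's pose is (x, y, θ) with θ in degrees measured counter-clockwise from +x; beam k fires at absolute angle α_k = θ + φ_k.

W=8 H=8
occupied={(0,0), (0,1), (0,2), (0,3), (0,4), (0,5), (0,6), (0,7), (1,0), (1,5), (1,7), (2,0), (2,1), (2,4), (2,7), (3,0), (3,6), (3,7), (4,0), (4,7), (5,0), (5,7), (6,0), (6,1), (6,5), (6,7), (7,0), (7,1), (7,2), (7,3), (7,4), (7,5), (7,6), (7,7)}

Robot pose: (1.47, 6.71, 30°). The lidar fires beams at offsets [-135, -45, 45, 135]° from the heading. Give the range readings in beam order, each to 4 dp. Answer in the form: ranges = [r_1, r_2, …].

beam 1: φ=-135°, α=255°
  direction (-0.2588, -0.9659); cell (1,6); t to first gridline: x 1.8159, y 0.7350 (then +3.8637 / +1.0353)
    (1,5) via y @ 0.7350  # hit
  → r_1 = 0.7350
beam 2: φ=-45°, α=345°
  direction (0.9659, -0.2588); cell (1,6); t to first gridline: x 0.5487, y 2.7432 (then +1.0353 / +3.8637)
    (2,6) via x @ 0.5487
    (3,6) via x @ 1.5840  # hit
  → r_2 = 1.5840
beam 3: φ=45°, α=75°
  direction (0.2588, 0.9659); cell (1,6); t to first gridline: x 2.0478, y 0.3002 (then +3.8637 / +1.0353)
    (1,7) via y @ 0.3002  # hit
  → r_3 = 0.3002
beam 4: φ=135°, α=165°
  direction (-0.9659, 0.2588); cell (1,6); t to first gridline: x 0.4866, y 1.1205 (then +1.0353 / +3.8637)
    (0,6) via x @ 0.4866  # hit
  → r_4 = 0.4866

ranges = [0.7350, 1.5840, 0.3002, 0.4866]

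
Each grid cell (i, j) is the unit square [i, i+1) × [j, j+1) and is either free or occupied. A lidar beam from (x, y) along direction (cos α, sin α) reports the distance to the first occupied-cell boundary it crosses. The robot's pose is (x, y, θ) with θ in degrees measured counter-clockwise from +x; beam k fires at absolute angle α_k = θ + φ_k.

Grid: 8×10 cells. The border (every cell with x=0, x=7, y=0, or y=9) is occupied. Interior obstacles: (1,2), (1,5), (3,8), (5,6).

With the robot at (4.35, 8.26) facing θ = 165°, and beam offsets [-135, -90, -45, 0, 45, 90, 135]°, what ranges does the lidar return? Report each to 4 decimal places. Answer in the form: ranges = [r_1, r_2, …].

beam 1: φ=-135°, α=30°
  dir = (cos 30°, sin 30°) = (0.8660, 0.5000); from cell (4,8)
  next x-line at t=0.7506, next y-line at t=1.4800; Δt_x=1.1547, Δt_y=2.0000
    x: enter (5,8) at t=0.7506
    y: enter (5,9) at t=1.4800 ← occupied
  → r_1 = 1.4800
beam 2: φ=-90°, α=75°
  dir = (cos 75°, sin 75°) = (0.2588, 0.9659); from cell (4,8)
  next x-line at t=2.5114, next y-line at t=0.7661; Δt_x=3.8637, Δt_y=1.0353
    y: enter (4,9) at t=0.7661 ← occupied
  → r_2 = 0.7661
beam 3: φ=-45°, α=120°
  dir = (cos 120°, sin 120°) = (-0.5000, 0.8660); from cell (4,8)
  next x-line at t=0.7000, next y-line at t=0.8545; Δt_x=2.0000, Δt_y=1.1547
    x: enter (3,8) at t=0.7000 ← occupied
  → r_3 = 0.7000
beam 4: φ=0°, α=165°
  dir = (cos 165°, sin 165°) = (-0.9659, 0.2588); from cell (4,8)
  next x-line at t=0.3623, next y-line at t=2.8591; Δt_x=1.0353, Δt_y=3.8637
    x: enter (3,8) at t=0.3623 ← occupied
  → r_4 = 0.3623
beam 5: φ=45°, α=210°
  dir = (cos 210°, sin 210°) = (-0.8660, -0.5000); from cell (4,8)
  next x-line at t=0.4041, next y-line at t=0.5200; Δt_x=1.1547, Δt_y=2.0000
    x: enter (3,8) at t=0.4041 ← occupied
  → r_5 = 0.4041
beam 6: φ=90°, α=255°
  dir = (cos 255°, sin 255°) = (-0.2588, -0.9659); from cell (4,8)
  next x-line at t=1.3523, next y-line at t=0.2692; Δt_x=3.8637, Δt_y=1.0353
    y: enter (4,7) at t=0.2692
    y: enter (4,6) at t=1.3044
    x: enter (3,6) at t=1.3523
    y: enter (3,5) at t=2.3397
    y: enter (3,4) at t=3.3750
    y: enter (3,3) at t=4.4103
    x: enter (2,3) at t=5.2160
    y: enter (2,2) at t=5.4456
    y: enter (2,1) at t=6.4808
    y: enter (2,0) at t=7.5161 ← occupied
  → r_6 = 7.5161
beam 7: φ=135°, α=300°
  dir = (cos 300°, sin 300°) = (0.5000, -0.8660); from cell (4,8)
  next x-line at t=1.3000, next y-line at t=0.3002; Δt_x=2.0000, Δt_y=1.1547
    y: enter (4,7) at t=0.3002
    x: enter (5,7) at t=1.3000
    y: enter (5,6) at t=1.4549 ← occupied
  → r_7 = 1.4549

ranges = [1.4800, 0.7661, 0.7000, 0.3623, 0.4041, 7.5161, 1.4549]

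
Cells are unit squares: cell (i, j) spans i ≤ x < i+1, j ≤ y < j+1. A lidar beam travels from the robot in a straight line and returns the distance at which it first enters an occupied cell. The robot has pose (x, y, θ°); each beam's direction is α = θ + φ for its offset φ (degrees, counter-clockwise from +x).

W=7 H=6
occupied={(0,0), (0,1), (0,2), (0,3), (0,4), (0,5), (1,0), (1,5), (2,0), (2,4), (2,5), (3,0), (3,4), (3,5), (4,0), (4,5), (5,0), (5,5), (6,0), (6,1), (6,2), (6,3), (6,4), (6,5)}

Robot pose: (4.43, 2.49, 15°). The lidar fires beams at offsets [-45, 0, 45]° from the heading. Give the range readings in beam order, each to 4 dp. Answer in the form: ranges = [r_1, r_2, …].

ranges = [1.8129, 1.6254, 2.8983]

beam 1: φ=-45°, α=330°
  direction (0.8660, -0.5000); cell (4,2); t to first gridline: x 0.6582, y 0.9800 (then +1.1547 / +2.0000)
    (5,2) via x @ 0.6582
    (5,1) via y @ 0.9800
    (6,1) via x @ 1.8129  # hit
  → r_1 = 1.8129
beam 2: φ=0°, α=15°
  direction (0.9659, 0.2588); cell (4,2); t to first gridline: x 0.5901, y 1.9705 (then +1.0353 / +3.8637)
    (5,2) via x @ 0.5901
    (6,2) via x @ 1.6254  # hit
  → r_2 = 1.6254
beam 3: φ=45°, α=60°
  direction (0.5000, 0.8660); cell (4,2); t to first gridline: x 1.1400, y 0.5889 (then +2.0000 / +1.1547)
    (4,3) via y @ 0.5889
    (5,3) via x @ 1.1400
    (5,4) via y @ 1.7436
    (5,5) via y @ 2.8983  # hit
  → r_3 = 2.8983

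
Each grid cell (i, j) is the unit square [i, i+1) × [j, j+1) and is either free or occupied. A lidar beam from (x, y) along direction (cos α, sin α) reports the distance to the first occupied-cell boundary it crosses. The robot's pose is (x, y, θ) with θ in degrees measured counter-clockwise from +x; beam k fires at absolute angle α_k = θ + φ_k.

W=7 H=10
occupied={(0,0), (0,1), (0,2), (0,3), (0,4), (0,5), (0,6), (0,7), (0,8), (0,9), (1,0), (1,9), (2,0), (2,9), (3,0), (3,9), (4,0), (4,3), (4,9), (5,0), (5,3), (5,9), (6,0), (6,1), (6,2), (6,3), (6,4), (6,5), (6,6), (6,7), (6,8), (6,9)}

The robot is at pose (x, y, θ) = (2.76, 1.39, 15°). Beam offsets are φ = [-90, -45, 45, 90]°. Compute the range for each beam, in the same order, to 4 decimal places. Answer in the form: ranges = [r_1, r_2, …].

ranges = [0.4038, 0.7800, 2.4800, 6.8001]

beam 1: φ=-90°, α=285°
  d=(0.2588,-0.9659)  start (2,1)  tX=0.9273 tY=0.4038  stride 1/|dx|=3.8637 1/|dy|=1.0353
    cross y-line → (2,0), t=0.4038 (wall)
  → r_1 = 0.4038
beam 2: φ=-45°, α=330°
  d=(0.8660,-0.5000)  start (2,1)  tX=0.2771 tY=0.7800  stride 1/|dx|=1.1547 1/|dy|=2.0000
    cross x-line → (3,1), t=0.2771
    cross y-line → (3,0), t=0.7800 (wall)
  → r_2 = 0.7800
beam 3: φ=45°, α=60°
  d=(0.5000,0.8660)  start (2,1)  tX=0.4800 tY=0.7044  stride 1/|dx|=2.0000 1/|dy|=1.1547
    cross x-line → (3,1), t=0.4800
    cross y-line → (3,2), t=0.7044
    cross y-line → (3,3), t=1.8591
    cross x-line → (4,3), t=2.4800 (wall)
  → r_3 = 2.4800
beam 4: φ=90°, α=105°
  d=(-0.2588,0.9659)  start (2,1)  tX=2.9364 tY=0.6315  stride 1/|dx|=3.8637 1/|dy|=1.0353
    cross y-line → (2,2), t=0.6315
    cross y-line → (2,3), t=1.6668
    cross y-line → (2,4), t=2.7021
    cross x-line → (1,4), t=2.9364
    cross y-line → (1,5), t=3.7373
    cross y-line → (1,6), t=4.7726
    cross y-line → (1,7), t=5.8079
    cross x-line → (0,7), t=6.8001 (wall)
  → r_4 = 6.8001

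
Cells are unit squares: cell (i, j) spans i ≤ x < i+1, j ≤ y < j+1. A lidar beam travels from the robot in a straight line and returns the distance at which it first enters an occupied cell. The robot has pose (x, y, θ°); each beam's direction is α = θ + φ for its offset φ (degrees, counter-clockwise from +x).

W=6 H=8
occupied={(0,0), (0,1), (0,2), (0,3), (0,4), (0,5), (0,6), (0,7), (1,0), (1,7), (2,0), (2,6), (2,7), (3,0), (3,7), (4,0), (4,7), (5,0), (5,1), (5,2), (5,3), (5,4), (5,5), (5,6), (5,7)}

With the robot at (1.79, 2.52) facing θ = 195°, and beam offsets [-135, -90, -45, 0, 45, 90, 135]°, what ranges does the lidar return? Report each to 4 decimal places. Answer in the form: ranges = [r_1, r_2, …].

ranges = [5.1731, 3.0523, 0.9122, 0.8179, 1.5800, 1.5736, 3.0400]

beam 1: φ=-135°, α=60°
  direction (0.5000, 0.8660); cell (1,2); t to first gridline: x 0.4200, y 0.5543 (then +2.0000 / +1.1547)
    (2,2) via x @ 0.4200
    (2,3) via y @ 0.5543
    (2,4) via y @ 1.7090
    (3,4) via x @ 2.4200
    (3,5) via y @ 2.8637
    (3,6) via y @ 4.0184
    (4,6) via x @ 4.4200
    (4,7) via y @ 5.1731  # hit
  → r_1 = 5.1731
beam 2: φ=-90°, α=105°
  direction (-0.2588, 0.9659); cell (1,2); t to first gridline: x 3.0523, y 0.4969 (then +3.8637 / +1.0353)
    (1,3) via y @ 0.4969
    (1,4) via y @ 1.5322
    (1,5) via y @ 2.5675
    (0,5) via x @ 3.0523  # hit
  → r_2 = 3.0523
beam 3: φ=-45°, α=150°
  direction (-0.8660, 0.5000); cell (1,2); t to first gridline: x 0.9122, y 0.9600 (then +1.1547 / +2.0000)
    (0,2) via x @ 0.9122  # hit
  → r_3 = 0.9122
beam 4: φ=0°, α=195°
  direction (-0.9659, -0.2588); cell (1,2); t to first gridline: x 0.8179, y 2.0091 (then +1.0353 / +3.8637)
    (0,2) via x @ 0.8179  # hit
  → r_4 = 0.8179
beam 5: φ=45°, α=240°
  direction (-0.5000, -0.8660); cell (1,2); t to first gridline: x 1.5800, y 0.6004 (then +2.0000 / +1.1547)
    (1,1) via y @ 0.6004
    (0,1) via x @ 1.5800  # hit
  → r_5 = 1.5800
beam 6: φ=90°, α=285°
  direction (0.2588, -0.9659); cell (1,2); t to first gridline: x 0.8114, y 0.5383 (then +3.8637 / +1.0353)
    (1,1) via y @ 0.5383
    (2,1) via x @ 0.8114
    (2,0) via y @ 1.5736  # hit
  → r_6 = 1.5736
beam 7: φ=135°, α=330°
  direction (0.8660, -0.5000); cell (1,2); t to first gridline: x 0.2425, y 1.0400 (then +1.1547 / +2.0000)
    (2,2) via x @ 0.2425
    (2,1) via y @ 1.0400
    (3,1) via x @ 1.3972
    (4,1) via x @ 2.5519
    (4,0) via y @ 3.0400  # hit
  → r_7 = 3.0400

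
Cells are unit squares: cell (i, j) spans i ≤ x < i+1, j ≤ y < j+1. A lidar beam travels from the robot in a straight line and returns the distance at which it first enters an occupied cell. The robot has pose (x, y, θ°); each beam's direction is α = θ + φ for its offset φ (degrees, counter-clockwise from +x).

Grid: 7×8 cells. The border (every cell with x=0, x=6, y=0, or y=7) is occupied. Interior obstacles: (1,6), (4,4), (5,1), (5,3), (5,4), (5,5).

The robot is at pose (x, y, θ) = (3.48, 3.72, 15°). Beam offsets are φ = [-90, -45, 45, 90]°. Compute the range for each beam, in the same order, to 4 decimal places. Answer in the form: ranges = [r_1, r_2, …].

beam 1: φ=-90°, α=285°
  direction (0.2588, -0.9659); cell (3,3); t to first gridline: x 2.0091, y 0.7454 (then +3.8637 / +1.0353)
    (3,2) via y @ 0.7454
    (3,1) via y @ 1.7807
    (4,1) via x @ 2.0091
    (4,0) via y @ 2.8160  # hit
  → r_1 = 2.8160
beam 2: φ=-45°, α=330°
  direction (0.8660, -0.5000); cell (3,3); t to first gridline: x 0.6004, y 1.4400 (then +1.1547 / +2.0000)
    (4,3) via x @ 0.6004
    (4,2) via y @ 1.4400
    (5,2) via x @ 1.7551
    (6,2) via x @ 2.9098  # hit
  → r_2 = 2.9098
beam 3: φ=45°, α=60°
  direction (0.5000, 0.8660); cell (3,3); t to first gridline: x 1.0400, y 0.3233 (then +2.0000 / +1.1547)
    (3,4) via y @ 0.3233
    (4,4) via x @ 1.0400  # hit
  → r_3 = 1.0400
beam 4: φ=90°, α=105°
  direction (-0.2588, 0.9659); cell (3,3); t to first gridline: x 1.8546, y 0.2899 (then +3.8637 / +1.0353)
    (3,4) via y @ 0.2899
    (3,5) via y @ 1.3252
    (2,5) via x @ 1.8546
    (2,6) via y @ 2.3604
    (2,7) via y @ 3.3957  # hit
  → r_4 = 3.3957

ranges = [2.8160, 2.9098, 1.0400, 3.3957]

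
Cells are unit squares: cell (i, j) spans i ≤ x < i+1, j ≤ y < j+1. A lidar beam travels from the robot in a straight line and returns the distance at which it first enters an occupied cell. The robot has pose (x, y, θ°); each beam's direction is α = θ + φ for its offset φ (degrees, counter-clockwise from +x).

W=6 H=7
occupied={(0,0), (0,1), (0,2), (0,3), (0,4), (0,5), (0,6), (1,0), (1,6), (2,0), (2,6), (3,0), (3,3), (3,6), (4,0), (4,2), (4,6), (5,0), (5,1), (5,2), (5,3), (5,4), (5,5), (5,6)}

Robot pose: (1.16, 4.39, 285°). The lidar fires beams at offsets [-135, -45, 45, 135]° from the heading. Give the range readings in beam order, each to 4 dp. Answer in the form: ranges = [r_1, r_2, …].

ranges = [0.1848, 0.3200, 2.1246, 1.8591]

beam 1: φ=-135°, α=150°
  direction (-0.8660, 0.5000); cell (1,4); t to first gridline: x 0.1848, y 1.2200 (then +1.1547 / +2.0000)
    (0,4) via x @ 0.1848  # hit
  → r_1 = 0.1848
beam 2: φ=-45°, α=240°
  direction (-0.5000, -0.8660); cell (1,4); t to first gridline: x 0.3200, y 0.4503 (then +2.0000 / +1.1547)
    (0,4) via x @ 0.3200  # hit
  → r_2 = 0.3200
beam 3: φ=45°, α=330°
  direction (0.8660, -0.5000); cell (1,4); t to first gridline: x 0.9699, y 0.7800 (then +1.1547 / +2.0000)
    (1,3) via y @ 0.7800
    (2,3) via x @ 0.9699
    (3,3) via x @ 2.1246  # hit
  → r_3 = 2.1246
beam 4: φ=135°, α=60°
  direction (0.5000, 0.8660); cell (1,4); t to first gridline: x 1.6800, y 0.7044 (then +2.0000 / +1.1547)
    (1,5) via y @ 0.7044
    (2,5) via x @ 1.6800
    (2,6) via y @ 1.8591  # hit
  → r_4 = 1.8591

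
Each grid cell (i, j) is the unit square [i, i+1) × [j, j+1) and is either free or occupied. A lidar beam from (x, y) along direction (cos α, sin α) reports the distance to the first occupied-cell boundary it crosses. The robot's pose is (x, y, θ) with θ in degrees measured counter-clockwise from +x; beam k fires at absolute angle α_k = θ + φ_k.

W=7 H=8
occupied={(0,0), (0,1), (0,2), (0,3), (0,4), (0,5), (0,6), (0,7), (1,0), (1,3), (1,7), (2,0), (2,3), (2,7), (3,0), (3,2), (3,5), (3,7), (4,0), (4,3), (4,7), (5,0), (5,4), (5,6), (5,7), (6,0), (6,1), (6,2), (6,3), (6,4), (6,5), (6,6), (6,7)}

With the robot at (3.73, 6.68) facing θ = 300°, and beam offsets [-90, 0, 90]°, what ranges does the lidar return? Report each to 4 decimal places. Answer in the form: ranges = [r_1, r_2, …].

beam 1: φ=-90°, α=210°
  direction (-0.8660, -0.5000); cell (3,6); t to first gridline: x 0.8429, y 1.3600 (then +1.1547 / +2.0000)
    (2,6) via x @ 0.8429
    (2,5) via y @ 1.3600
    (1,5) via x @ 1.9976
    (0,5) via x @ 3.1523  # hit
  → r_1 = 3.1523
beam 2: φ=0°, α=300°
  direction (0.5000, -0.8660); cell (3,6); t to first gridline: x 0.5400, y 0.7852 (then +2.0000 / +1.1547)
    (4,6) via x @ 0.5400
    (4,5) via y @ 0.7852
    (4,4) via y @ 1.9399
    (5,4) via x @ 2.5400  # hit
  → r_2 = 2.5400
beam 3: φ=90°, α=30°
  direction (0.8660, 0.5000); cell (3,6); t to first gridline: x 0.3118, y 0.6400 (then +1.1547 / +2.0000)
    (4,6) via x @ 0.3118
    (4,7) via y @ 0.6400  # hit
  → r_3 = 0.6400

ranges = [3.1523, 2.5400, 0.6400]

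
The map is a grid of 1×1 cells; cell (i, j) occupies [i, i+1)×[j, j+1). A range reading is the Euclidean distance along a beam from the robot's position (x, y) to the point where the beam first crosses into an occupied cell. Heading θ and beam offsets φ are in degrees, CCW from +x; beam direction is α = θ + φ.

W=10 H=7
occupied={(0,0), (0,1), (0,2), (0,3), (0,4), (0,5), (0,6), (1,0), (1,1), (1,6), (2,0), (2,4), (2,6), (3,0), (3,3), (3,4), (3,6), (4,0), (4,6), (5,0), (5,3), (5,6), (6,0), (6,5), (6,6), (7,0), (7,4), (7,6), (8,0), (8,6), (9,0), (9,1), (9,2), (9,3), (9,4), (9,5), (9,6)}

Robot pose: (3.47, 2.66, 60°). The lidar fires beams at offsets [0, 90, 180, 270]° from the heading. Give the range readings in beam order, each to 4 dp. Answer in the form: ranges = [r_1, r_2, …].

ranges = [0.3926, 2.8521, 1.9168, 3.3200]

beam 1: φ=0°, α=60°
  direction (0.5000, 0.8660); cell (3,2); t to first gridline: x 1.0600, y 0.3926 (then +2.0000 / +1.1547)
    (3,3) via y @ 0.3926  # hit
  → r_1 = 0.3926
beam 2: φ=90°, α=150°
  direction (-0.8660, 0.5000); cell (3,2); t to first gridline: x 0.5427, y 0.6800 (then +1.1547 / +2.0000)
    (2,2) via x @ 0.5427
    (2,3) via y @ 0.6800
    (1,3) via x @ 1.6974
    (1,4) via y @ 2.6800
    (0,4) via x @ 2.8521  # hit
  → r_2 = 2.8521
beam 3: φ=180°, α=240°
  direction (-0.5000, -0.8660); cell (3,2); t to first gridline: x 0.9400, y 0.7621 (then +2.0000 / +1.1547)
    (3,1) via y @ 0.7621
    (2,1) via x @ 0.9400
    (2,0) via y @ 1.9168  # hit
  → r_3 = 1.9168
beam 4: φ=270°, α=330°
  direction (0.8660, -0.5000); cell (3,2); t to first gridline: x 0.6120, y 1.3200 (then +1.1547 / +2.0000)
    (4,2) via x @ 0.6120
    (4,1) via y @ 1.3200
    (5,1) via x @ 1.7667
    (6,1) via x @ 2.9214
    (6,0) via y @ 3.3200  # hit
  → r_4 = 3.3200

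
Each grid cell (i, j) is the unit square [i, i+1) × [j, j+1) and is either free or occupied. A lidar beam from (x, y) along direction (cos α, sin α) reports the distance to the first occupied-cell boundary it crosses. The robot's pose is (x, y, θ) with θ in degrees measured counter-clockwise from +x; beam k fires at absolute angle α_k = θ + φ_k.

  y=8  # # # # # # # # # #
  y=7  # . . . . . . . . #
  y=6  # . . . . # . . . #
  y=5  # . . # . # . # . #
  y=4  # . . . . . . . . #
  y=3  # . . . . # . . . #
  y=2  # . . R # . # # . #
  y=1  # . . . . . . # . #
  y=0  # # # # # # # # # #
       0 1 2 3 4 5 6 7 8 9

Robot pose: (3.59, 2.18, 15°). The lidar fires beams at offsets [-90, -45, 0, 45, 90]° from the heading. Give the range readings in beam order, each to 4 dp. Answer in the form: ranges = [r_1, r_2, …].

beam 1: φ=-90°, α=285°
  d=(0.2588,-0.9659)  start (3,2)  tX=1.5841 tY=0.1863  stride 1/|dx|=3.8637 1/|dy|=1.0353
    cross y-line → (3,1), t=0.1863
    cross y-line → (3,0), t=1.2216 (wall)
  → r_1 = 1.2216
beam 2: φ=-45°, α=330°
  d=(0.8660,-0.5000)  start (3,2)  tX=0.4734 tY=0.3600  stride 1/|dx|=1.1547 1/|dy|=2.0000
    cross y-line → (3,1), t=0.3600
    cross x-line → (4,1), t=0.4734
    cross x-line → (5,1), t=1.6281
    cross y-line → (5,0), t=2.3600 (wall)
  → r_2 = 2.3600
beam 3: φ=0°, α=15°
  d=(0.9659,0.2588)  start (3,2)  tX=0.4245 tY=3.1682  stride 1/|dx|=1.0353 1/|dy|=3.8637
    cross x-line → (4,2), t=0.4245 (wall)
  → r_3 = 0.4245
beam 4: φ=45°, α=60°
  d=(0.5000,0.8660)  start (3,2)  tX=0.8200 tY=0.9469  stride 1/|dx|=2.0000 1/|dy|=1.1547
    cross x-line → (4,2), t=0.8200 (wall)
  → r_4 = 0.8200
beam 5: φ=90°, α=105°
  d=(-0.2588,0.9659)  start (3,2)  tX=2.2796 tY=0.8489  stride 1/|dx|=3.8637 1/|dy|=1.0353
    cross y-line → (3,3), t=0.8489
    cross y-line → (3,4), t=1.8842
    cross x-line → (2,4), t=2.2796
    cross y-line → (2,5), t=2.9195
    cross y-line → (2,6), t=3.9548
    cross y-line → (2,7), t=4.9900
    cross y-line → (2,8), t=6.0253 (wall)
  → r_5 = 6.0253

ranges = [1.2216, 2.3600, 0.4245, 0.8200, 6.0253]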